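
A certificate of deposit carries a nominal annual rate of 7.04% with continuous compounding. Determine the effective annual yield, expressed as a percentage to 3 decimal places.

7.294%

With continuous compounding, EAR = e^0.0704 − 1.
e^0.0704 = 1.072937, so EAR = 0.072937 = 7.294%.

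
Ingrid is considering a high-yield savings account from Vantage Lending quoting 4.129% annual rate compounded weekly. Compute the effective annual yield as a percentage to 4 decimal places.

EAR = (1 + 0.04129/52)^52 − 1.
= (1 + 0.000794)^52 − 1 = 1.042137 − 1 = 4.2137%.

4.2137%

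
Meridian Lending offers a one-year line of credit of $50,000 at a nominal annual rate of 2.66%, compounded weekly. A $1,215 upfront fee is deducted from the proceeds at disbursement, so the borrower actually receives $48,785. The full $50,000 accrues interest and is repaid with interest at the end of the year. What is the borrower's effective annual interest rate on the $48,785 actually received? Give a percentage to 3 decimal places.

5.253%

Amount owed after one year: 50,000 × (1 + 0.0266/52)^52 = 50,000 × 1.026950 = $51,347.50.
Effective rate on net proceeds: 51,347.50 / 48,785 − 1 = 0.052526 = 5.253%.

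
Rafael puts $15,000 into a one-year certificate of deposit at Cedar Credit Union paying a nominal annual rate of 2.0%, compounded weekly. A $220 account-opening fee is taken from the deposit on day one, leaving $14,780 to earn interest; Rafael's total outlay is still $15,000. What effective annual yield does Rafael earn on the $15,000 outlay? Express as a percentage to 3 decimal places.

Value after one year: 14,780 × (1 + 0.020/52)^52 = 14,780 × 1.020197 = $15,078.52.
Effective yield on the $15,000 outlay: 15,078.52 / 15,000 − 1 = 0.005235 = 0.523%.

0.523%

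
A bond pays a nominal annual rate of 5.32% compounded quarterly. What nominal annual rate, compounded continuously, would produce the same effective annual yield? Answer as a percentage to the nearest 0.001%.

EAR = (1 + 0.0532/4)^4 − 1 = 0.054271.
Equivalent continuous rate: r = ln(1 + 0.054271) = 0.052849 = 5.285%.

5.285%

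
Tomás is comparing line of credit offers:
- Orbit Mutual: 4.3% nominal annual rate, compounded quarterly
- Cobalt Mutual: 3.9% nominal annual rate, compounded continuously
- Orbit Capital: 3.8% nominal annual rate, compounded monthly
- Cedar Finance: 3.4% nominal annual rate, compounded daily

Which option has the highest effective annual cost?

Orbit Mutual: (1 + 0.043/4)^4 − 1 = 4.370%
Cobalt Mutual: e^0.039 − 1 = 3.977%
Orbit Capital: (1 + 0.038/12)^12 − 1 = 3.867%
Cedar Finance: (1 + 0.034/365)^365 − 1 = 3.458%
The highest effective annual rate is Orbit Mutual at 4.370%.

Orbit Mutual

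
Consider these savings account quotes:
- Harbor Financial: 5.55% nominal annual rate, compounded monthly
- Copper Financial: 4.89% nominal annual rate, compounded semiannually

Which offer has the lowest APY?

Harbor Financial: (1 + 0.0555/12)^12 − 1 = 5.693%
Copper Financial: (1 + 0.0489/2)^2 − 1 = 4.950%
The lowest effective annual rate is Copper Financial at 4.950%.

Copper Financial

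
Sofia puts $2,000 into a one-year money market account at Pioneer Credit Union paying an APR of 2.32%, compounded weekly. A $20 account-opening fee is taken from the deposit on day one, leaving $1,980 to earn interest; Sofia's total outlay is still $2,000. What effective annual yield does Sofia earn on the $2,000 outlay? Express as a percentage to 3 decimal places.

1.323%

Value after one year: 1,980 × (1 + 0.0232/52)^52 = 1,980 × 1.023466 = $2,026.46.
Effective yield on the $2,000 outlay: 2,026.46 / 2,000 − 1 = 0.013231 = 1.323%.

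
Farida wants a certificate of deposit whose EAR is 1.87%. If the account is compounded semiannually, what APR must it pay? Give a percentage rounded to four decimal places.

1.8613%

(1 + r/2)^2 − 1 = 0.0187, so 1 + r/2 = 1.0187^(1/2).
r/2 = 0.009307, so r = 0.018613 = 1.8613%.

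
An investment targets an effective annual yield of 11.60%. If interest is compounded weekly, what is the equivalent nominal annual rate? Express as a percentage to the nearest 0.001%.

(1 + r/52)^52 − 1 = 0.1160, so 1 + r/52 = 1.1160^(1/52).
r/52 = 0.002113, so r = 0.109867 = 10.987%.

10.987%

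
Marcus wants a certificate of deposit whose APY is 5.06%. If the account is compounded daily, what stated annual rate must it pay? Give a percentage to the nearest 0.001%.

(1 + r/365)^365 − 1 = 0.0506, so 1 + r/365 = 1.0506^(1/365).
r/365 = 0.000135, so r = 0.049365 = 4.936%.

4.936%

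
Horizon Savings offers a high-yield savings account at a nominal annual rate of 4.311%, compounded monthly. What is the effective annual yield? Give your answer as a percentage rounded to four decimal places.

EAR = (1 + 0.04311/12)^12 − 1.
= 1.043972 − 1 = 4.3972%.

4.3972%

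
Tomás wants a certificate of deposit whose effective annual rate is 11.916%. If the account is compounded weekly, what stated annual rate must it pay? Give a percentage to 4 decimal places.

11.2700%

(1 + r/52)^52 − 1 = 0.11916, so 1 + r/52 = 1.11916^(1/52).
r/52 = 0.002167, so r = 0.112700 = 11.2700%.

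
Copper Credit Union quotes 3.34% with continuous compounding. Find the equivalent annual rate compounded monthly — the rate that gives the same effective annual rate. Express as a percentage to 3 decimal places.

EAR under continuous compounding: e^0.0334 − 1 = 0.033964.
Solve (1 + r/12)^12 = 1.033964: r/12 = 1.033964^(1/12) − 1 = 0.002787, so r = 0.033447 = 3.345%.

3.345%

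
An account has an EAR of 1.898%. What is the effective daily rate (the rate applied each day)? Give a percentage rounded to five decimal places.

The per-day rate i satisfies (1 + i)^365 = 1 + 0.01898.
i = 1.01898^(1/365) − 1 = 0.0000515 = 0.00515%.

0.00515%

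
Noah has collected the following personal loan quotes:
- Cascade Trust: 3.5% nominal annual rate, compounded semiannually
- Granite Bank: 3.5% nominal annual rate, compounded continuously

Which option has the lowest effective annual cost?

Cascade Trust: (1 + 0.035/2)^2 − 1 = 3.531%
Granite Bank: e^0.035 − 1 = 3.562%
The lowest effective annual rate is Cascade Trust at 3.531%.

Cascade Trust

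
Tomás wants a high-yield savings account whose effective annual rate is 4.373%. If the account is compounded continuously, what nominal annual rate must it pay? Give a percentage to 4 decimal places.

4.2801%

Continuous: nominal r satisfies e^r − 1 = 0.04373.
r = ln(1 + 0.04373) = ln(1.04373) = 0.042801 = 4.2801%.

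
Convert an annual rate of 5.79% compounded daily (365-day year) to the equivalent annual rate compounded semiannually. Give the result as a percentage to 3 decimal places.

EAR = (1 + 0.0579/365)^365 − 1 = 0.059604.
Solve (1 + r/2)^2 = 1.059604: r/2 = 1.059604^(1/2) − 1 = 0.029371, so r = 0.058742 = 5.874%.

5.874%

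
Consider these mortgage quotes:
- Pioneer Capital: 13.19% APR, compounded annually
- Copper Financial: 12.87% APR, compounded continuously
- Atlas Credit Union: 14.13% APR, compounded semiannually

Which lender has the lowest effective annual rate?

Pioneer Capital: compounded annually, EAR = 13.190%
Copper Financial: e^0.1287 − 1 = 13.735%
Atlas Credit Union: (1 + 0.1413/2)^2 − 1 = 14.629%
The lowest effective annual rate is Pioneer Capital at 13.190%.

Pioneer Capital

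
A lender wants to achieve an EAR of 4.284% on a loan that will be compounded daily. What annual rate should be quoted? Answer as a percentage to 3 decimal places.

4.195%

(1 + r/365)^365 − 1 = 0.04284, so 1 + r/365 = 1.04284^(1/365).
r/365 = 0.000115, so r = 0.041950 = 4.195%.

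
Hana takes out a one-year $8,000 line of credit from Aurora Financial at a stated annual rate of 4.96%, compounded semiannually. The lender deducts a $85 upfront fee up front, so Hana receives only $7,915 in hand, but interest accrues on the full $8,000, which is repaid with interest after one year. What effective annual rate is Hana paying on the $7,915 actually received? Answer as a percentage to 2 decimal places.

6.15%

Amount owed after one year: 8,000 × (1 + 0.0496/2)^2 = 8,000 × 1.050215 = $8,401.72.
Effective rate on net proceeds: 8,401.72 / 7,915 − 1 = 0.061493 = 6.15%.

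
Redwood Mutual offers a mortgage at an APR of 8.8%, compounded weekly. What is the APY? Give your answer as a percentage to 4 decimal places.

9.1907%

EAR = (1 + 0.088/52)^52 − 1.
= (1 + 0.001692)^52 − 1 = 1.091907 − 1 = 9.1907%.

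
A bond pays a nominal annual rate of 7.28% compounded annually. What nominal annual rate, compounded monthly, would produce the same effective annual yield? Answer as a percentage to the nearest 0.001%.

7.048%

Compounded annually, EAR = nominal = 0.072800.
Solve (1 + r/12)^12 = 1.072800: r/12 = 1.072800^(1/12) − 1 = 0.005873, so r = 0.070478 = 7.048%.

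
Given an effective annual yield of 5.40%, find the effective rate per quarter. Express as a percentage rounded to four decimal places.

1.3235%

The per-quarter rate i satisfies (1 + i)^4 = 1 + 0.0540.
i = 1.0540^(1/4) − 1 = 0.0132349 = 1.3235%.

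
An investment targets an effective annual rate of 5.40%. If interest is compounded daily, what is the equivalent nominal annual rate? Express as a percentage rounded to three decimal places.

5.260%

(1 + r/365)^365 − 1 = 0.0540, so 1 + r/365 = 1.0540^(1/365).
r/365 = 0.000144, so r = 0.052596 = 5.260%.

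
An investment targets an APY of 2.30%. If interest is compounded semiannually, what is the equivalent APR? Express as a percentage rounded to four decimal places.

(1 + r/2)^2 − 1 = 0.0230, so 1 + r/2 = 1.0230^(1/2).
r/2 = 0.011435, so r = 0.022869 = 2.2869%.

2.2869%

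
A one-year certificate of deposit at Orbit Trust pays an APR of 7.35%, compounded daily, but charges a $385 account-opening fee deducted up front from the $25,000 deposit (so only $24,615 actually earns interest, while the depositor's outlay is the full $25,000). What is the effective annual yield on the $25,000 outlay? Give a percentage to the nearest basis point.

Value after one year: 24,615 × (1 + 0.0735/365)^365 = 24,615 × 1.076261 = $26,492.15.
Effective yield on the $25,000 outlay: 26,492.15 / 25,000 − 1 = 0.059686 = 5.97%.

5.97%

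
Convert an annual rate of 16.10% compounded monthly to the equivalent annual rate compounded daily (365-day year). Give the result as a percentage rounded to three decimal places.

EAR = (1 + 0.1610/12)^12 − 1 = 0.173428.
Solve (1 + r/365)^365 = 1.173428: r/365 = 1.173428^(1/365) − 1 = 0.000438, so r = 0.159965 = 15.996%.

15.996%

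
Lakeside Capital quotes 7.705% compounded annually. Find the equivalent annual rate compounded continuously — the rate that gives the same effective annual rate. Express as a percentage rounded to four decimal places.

Compounded annually, EAR = nominal = 0.077050.
Equivalent continuous rate: r = ln(1 + 0.077050) = 0.074226 = 7.4226%.

7.4226%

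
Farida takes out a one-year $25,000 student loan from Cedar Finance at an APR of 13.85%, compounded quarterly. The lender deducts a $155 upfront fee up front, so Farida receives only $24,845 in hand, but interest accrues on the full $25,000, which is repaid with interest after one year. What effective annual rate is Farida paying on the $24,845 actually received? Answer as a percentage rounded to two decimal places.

Amount owed after one year: 25,000 × (1 + 0.1385/4)^4 = 25,000 × 1.145861 = $28,646.52.
Effective rate on net proceeds: 28,646.52 / 24,845 − 1 = 0.153009 = 15.30%.

15.30%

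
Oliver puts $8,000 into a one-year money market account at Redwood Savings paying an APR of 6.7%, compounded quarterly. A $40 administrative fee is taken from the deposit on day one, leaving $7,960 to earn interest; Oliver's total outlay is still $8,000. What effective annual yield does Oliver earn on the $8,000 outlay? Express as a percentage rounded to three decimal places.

Value after one year: 7,960 × (1 + 0.067/4)^4 = 7,960 × 1.068702 = $8,506.87.
Effective yield on the $8,000 outlay: 8,506.87 / 8,000 − 1 = 0.063359 = 6.336%.

6.336%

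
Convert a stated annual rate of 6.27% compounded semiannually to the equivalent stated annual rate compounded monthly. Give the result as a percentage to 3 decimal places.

6.190%

EAR = (1 + 0.0627/2)^2 − 1 = 0.063683.
Solve (1 + r/12)^12 = 1.063683: r/12 = 1.063683^(1/12) − 1 = 0.005158, so r = 0.061896 = 6.190%.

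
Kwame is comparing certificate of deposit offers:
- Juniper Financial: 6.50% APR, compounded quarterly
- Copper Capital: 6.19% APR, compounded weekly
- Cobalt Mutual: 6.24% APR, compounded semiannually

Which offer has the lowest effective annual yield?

Cobalt Mutual

Juniper Financial: (1 + 0.0650/4)^4 − 1 = 6.660%
Copper Capital: (1 + 0.0619/52)^52 − 1 = 6.382%
Cobalt Mutual: (1 + 0.0624/2)^2 − 1 = 6.337%
The lowest effective annual rate is Cobalt Mutual at 6.337%.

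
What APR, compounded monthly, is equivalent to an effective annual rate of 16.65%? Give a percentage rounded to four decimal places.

15.5000%

(1 + r/12)^12 − 1 = 0.1665, so 1 + r/12 = 1.1665^(1/12).
r/12 = 0.012917, so r = 0.155000 = 15.5000%.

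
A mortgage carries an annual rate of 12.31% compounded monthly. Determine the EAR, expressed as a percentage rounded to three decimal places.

13.029%

EAR = (1 + 0.1231/12)^12 − 1.
= (1 + 0.010258)^12 − 1 = 1.130288 − 1 = 13.029%.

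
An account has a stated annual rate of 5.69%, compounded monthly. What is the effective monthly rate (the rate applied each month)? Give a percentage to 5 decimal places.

With a nominal annual rate compounded monthly, the periodic rate is the nominal rate divided by 12.
i = 0.0569 / 12 = 0.0047417 = 0.47417%.

0.47417%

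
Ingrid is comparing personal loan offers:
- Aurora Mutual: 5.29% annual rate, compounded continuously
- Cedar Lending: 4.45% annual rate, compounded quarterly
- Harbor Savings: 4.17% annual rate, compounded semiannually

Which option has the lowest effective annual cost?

Harbor Savings

Aurora Mutual: e^0.0529 − 1 = 5.432%
Cedar Lending: (1 + 0.0445/4)^4 − 1 = 4.525%
Harbor Savings: (1 + 0.0417/2)^2 − 1 = 4.213%
The lowest effective annual rate is Harbor Savings at 4.213%.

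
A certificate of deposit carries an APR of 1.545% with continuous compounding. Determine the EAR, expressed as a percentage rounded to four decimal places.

With continuous compounding, EAR = e^0.01545 − 1.
e^0.01545 = 1.015570, so EAR = 0.015570 = 1.5570%.

1.5570%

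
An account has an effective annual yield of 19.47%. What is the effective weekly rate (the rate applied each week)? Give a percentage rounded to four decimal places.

0.3427%

The per-week rate i satisfies (1 + i)^52 = 1 + 0.1947.
i = 1.1947^(1/52) − 1 = 0.0034269 = 0.3427%.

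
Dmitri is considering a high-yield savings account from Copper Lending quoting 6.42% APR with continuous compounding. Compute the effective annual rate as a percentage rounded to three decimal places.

6.631%

With continuous compounding, EAR = e^0.0642 − 1.
e^0.0642 = 1.066306, so EAR = 0.066306 = 6.631%.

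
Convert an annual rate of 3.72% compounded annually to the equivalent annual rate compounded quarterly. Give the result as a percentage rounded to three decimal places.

3.669%

Compounded annually, EAR = nominal = 0.037200.
Solve (1 + r/4)^4 = 1.037200: r/4 = 1.037200^(1/4) − 1 = 0.009173, so r = 0.036692 = 3.669%.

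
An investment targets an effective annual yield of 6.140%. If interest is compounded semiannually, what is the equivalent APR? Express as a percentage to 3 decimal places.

6.049%

(1 + r/2)^2 − 1 = 0.06140, so 1 + r/2 = 1.06140^(1/2).
r/2 = 0.030243, so r = 0.060485 = 6.049%.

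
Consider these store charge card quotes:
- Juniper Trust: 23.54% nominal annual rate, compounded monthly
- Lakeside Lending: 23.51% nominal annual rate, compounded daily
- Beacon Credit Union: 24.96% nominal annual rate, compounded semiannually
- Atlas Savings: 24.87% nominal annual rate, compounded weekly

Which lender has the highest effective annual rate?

Atlas Savings

Juniper Trust: (1 + 0.2354/12)^12 − 1 = 26.253%
Lakeside Lending: (1 + 0.2351/365)^365 − 1 = 26.494%
Beacon Credit Union: (1 + 0.2496/2)^2 − 1 = 26.518%
Atlas Savings: (1 + 0.2487/52)^52 − 1 = 28.160%
The highest effective annual rate is Atlas Savings at 28.160%.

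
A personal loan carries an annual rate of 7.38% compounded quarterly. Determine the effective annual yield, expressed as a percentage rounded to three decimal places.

EAR = (1 + 0.0738/4)^4 − 1.
= (1 + 0.018450)^4 − 1 = 1.075868 − 1 = 7.587%.

7.587%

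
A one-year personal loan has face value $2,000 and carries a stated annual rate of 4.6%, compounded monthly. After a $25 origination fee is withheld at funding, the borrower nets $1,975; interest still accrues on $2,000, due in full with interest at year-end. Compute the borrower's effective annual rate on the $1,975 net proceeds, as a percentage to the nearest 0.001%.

Amount owed after one year: 2,000 × (1 + 0.046/12)^12 = 2,000 × 1.046982 = $2,093.96.
Effective rate on net proceeds: 2,093.96 / 1,975 − 1 = 0.060235 = 6.024%.

6.024%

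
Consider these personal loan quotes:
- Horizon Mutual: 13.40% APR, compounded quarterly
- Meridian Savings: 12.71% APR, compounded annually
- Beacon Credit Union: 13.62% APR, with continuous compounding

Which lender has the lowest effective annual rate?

Meridian Savings

Horizon Mutual: (1 + 0.1340/4)^4 − 1 = 14.089%
Meridian Savings: compounded annually, EAR = 12.710%
Beacon Credit Union: e^0.1362 − 1 = 14.591%
The lowest effective annual rate is Meridian Savings at 12.710%.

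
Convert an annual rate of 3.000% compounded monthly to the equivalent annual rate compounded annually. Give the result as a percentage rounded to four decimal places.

3.0416%

EAR = (1 + 0.03000/12)^12 − 1 = 0.030416.
Compounded annually, the equivalent nominal rate is the EAR itself: 3.0416%.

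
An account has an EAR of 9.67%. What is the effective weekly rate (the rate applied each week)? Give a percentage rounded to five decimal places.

0.17767%

The per-week rate i satisfies (1 + i)^52 = 1 + 0.0967.
i = 1.0967^(1/52) − 1 = 0.0017767 = 0.17767%.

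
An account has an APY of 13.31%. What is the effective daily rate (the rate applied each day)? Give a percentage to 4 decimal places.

0.0342%

The per-day rate i satisfies (1 + i)^365 = 1 + 0.1331.
i = 1.1331^(1/365) − 1 = 0.0003424 = 0.0342%.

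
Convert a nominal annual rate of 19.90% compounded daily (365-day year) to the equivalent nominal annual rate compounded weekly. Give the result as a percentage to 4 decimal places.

19.9327%

EAR = (1 + 0.1990/365)^365 − 1 = 0.220116.
Solve (1 + r/52)^52 = 1.220116: r/52 = 1.220116^(1/52) − 1 = 0.003833, so r = 0.199327 = 19.9327%.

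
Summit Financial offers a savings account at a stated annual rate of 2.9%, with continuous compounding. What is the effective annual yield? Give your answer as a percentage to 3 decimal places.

With continuous compounding, EAR = e^0.029 − 1.
e^0.029 = 1.029425, so EAR = 0.029425 = 2.942%.

2.942%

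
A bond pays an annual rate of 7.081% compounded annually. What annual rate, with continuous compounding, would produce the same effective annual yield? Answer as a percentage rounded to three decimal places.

6.842%

Compounded annually, EAR = nominal = 0.070810.
Equivalent continuous rate: r = ln(1 + 0.070810) = 0.068415 = 6.842%.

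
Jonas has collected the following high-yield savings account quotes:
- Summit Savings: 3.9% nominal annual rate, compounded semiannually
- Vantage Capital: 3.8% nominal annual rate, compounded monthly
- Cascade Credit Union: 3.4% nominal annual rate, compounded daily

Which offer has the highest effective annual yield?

Summit Savings: (1 + 0.039/2)^2 − 1 = 3.938%
Vantage Capital: (1 + 0.038/12)^12 − 1 = 3.867%
Cascade Credit Union: (1 + 0.034/365)^365 − 1 = 3.458%
The highest effective annual rate is Summit Savings at 3.938%.

Summit Savings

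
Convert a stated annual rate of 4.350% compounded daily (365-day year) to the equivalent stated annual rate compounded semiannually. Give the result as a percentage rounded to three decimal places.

4.397%

EAR = (1 + 0.04350/365)^365 − 1 = 0.044457.
Solve (1 + r/2)^2 = 1.044457: r/2 = 1.044457^(1/2) − 1 = 0.021987, so r = 0.043974 = 4.397%.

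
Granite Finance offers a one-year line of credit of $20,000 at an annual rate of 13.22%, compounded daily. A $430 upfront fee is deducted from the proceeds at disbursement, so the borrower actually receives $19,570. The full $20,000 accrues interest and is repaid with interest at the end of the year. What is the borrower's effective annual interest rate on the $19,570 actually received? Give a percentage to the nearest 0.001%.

Amount owed after one year: 20,000 × (1 + 0.1322/365)^365 = 20,000 × 1.141309 = $22,826.18.
Effective rate on net proceeds: 22,826.18 / 19,570 − 1 = 0.166387 = 16.639%.

16.639%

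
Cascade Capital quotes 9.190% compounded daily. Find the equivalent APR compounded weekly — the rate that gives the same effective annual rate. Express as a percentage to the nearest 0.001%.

EAR = (1 + 0.09190/365)^365 − 1 = 0.096243.
Solve (1 + r/52)^52 = 1.096243: r/52 = 1.096243^(1/52) − 1 = 0.001769, so r = 0.091970 = 9.197%.

9.197%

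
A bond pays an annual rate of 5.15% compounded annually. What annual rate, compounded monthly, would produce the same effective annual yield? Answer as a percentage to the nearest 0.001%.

5.032%

Compounded annually, EAR = nominal = 0.051500.
Solve (1 + r/12)^12 = 1.051500: r/12 = 1.051500^(1/12) − 1 = 0.004194, so r = 0.050323 = 5.032%.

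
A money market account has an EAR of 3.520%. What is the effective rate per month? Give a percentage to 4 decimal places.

0.2887%

The per-month rate i satisfies (1 + i)^12 = 1 + 0.03520.
i = 1.03520^(1/12) − 1 = 0.0028870 = 0.2887%.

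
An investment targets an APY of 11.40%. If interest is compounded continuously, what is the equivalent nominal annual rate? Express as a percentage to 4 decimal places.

10.7957%

Continuous: nominal r satisfies e^r − 1 = 0.1140.
r = ln(1 + 0.1140) = ln(1.1140) = 0.107957 = 10.7957%.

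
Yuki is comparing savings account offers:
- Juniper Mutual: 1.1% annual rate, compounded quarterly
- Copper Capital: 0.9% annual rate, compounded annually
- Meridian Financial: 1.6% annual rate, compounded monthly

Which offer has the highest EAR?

Meridian Financial

Juniper Mutual: (1 + 0.011/4)^4 − 1 = 1.105%
Copper Capital: compounded annually, EAR = 0.900%
Meridian Financial: (1 + 0.016/12)^12 − 1 = 1.612%
The highest effective annual rate is Meridian Financial at 1.612%.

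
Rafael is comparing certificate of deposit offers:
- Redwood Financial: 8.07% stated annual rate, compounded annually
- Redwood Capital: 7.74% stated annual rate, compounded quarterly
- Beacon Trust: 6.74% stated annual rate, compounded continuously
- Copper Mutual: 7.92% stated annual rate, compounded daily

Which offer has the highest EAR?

Redwood Financial: compounded annually, EAR = 8.070%
Redwood Capital: (1 + 0.0774/4)^4 − 1 = 7.968%
Beacon Trust: e^0.0674 − 1 = 6.972%
Copper Mutual: (1 + 0.0792/365)^365 − 1 = 8.241%
The highest effective annual rate is Copper Mutual at 8.241%.

Copper Mutual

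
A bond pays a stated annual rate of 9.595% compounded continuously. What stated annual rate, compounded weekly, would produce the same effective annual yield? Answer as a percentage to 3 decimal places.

EAR under continuous compounding: e^0.09595 − 1 = 0.100704.
Solve (1 + r/52)^52 = 1.100704: r/52 = 1.100704^(1/52) − 1 = 0.001847, so r = 0.096039 = 9.604%.

9.604%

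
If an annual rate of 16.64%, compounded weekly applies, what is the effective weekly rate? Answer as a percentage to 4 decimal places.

0.3200%

With a nominal annual rate compounded weekly, the periodic rate is the nominal rate divided by 52.
i = 0.1664 / 52 = 0.0032000 = 0.3200%.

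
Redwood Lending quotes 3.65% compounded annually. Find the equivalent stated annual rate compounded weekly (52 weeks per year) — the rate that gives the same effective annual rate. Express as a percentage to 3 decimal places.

3.586%

Compounded annually, EAR = nominal = 0.036500.
Solve (1 + r/52)^52 = 1.036500: r/52 = 1.036500^(1/52) − 1 = 0.000690, so r = 0.035862 = 3.586%.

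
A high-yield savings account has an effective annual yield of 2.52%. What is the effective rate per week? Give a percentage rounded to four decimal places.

0.0479%

The per-week rate i satisfies (1 + i)^52 = 1 + 0.0252.
i = 1.0252^(1/52) − 1 = 0.0004787 = 0.0479%.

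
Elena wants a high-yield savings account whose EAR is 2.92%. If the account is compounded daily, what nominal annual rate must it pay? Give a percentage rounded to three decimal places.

(1 + r/365)^365 − 1 = 0.0292, so 1 + r/365 = 1.0292^(1/365).
r/365 = 0.000079, so r = 0.028783 = 2.878%.

2.878%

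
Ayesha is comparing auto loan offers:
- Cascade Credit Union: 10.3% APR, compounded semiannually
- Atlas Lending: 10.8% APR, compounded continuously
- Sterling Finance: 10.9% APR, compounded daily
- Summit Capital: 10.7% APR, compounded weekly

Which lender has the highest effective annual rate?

Cascade Credit Union: (1 + 0.103/2)^2 − 1 = 10.565%
Atlas Lending: e^0.108 − 1 = 11.405%
Sterling Finance: (1 + 0.109/365)^365 − 1 = 11.514%
Summit Capital: (1 + 0.107/52)^52 − 1 = 11.281%
The highest effective annual rate is Sterling Finance at 11.514%.

Sterling Finance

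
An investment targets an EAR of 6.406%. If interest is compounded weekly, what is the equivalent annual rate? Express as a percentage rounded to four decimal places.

(1 + r/52)^52 − 1 = 0.06406, so 1 + r/52 = 1.06406^(1/52).
r/52 = 0.001195, so r = 0.062129 = 6.2129%.

6.2129%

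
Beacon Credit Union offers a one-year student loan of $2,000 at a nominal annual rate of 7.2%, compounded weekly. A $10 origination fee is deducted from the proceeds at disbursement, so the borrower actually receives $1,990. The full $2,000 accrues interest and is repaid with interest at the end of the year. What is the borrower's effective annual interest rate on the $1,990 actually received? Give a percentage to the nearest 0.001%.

8.000%

Amount owed after one year: 2,000 × (1 + 0.072/52)^52 = 2,000 × 1.074602 = $2,149.20.
Effective rate on net proceeds: 2,149.20 / 1,990 − 1 = 0.080002 = 8.000%.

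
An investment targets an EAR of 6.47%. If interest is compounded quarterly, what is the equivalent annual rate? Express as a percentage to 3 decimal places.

(1 + r/4)^4 − 1 = 0.0647, so 1 + r/4 = 1.0647^(1/4).
r/4 = 0.015797, so r = 0.063187 = 6.319%.

6.319%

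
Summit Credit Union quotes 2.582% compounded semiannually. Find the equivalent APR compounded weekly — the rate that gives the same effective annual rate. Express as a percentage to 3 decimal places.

2.566%

EAR = (1 + 0.02582/2)^2 − 1 = 0.025987.
Solve (1 + r/52)^52 = 1.025987: r/52 = 1.025987^(1/52) − 1 = 0.000493, so r = 0.025661 = 2.566%.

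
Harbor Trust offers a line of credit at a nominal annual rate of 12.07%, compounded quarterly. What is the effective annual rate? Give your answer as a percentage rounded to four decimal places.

EAR = (1 + 0.1207/4)^4 − 1.
= (1 + 0.030175)^4 − 1 = 1.126274 − 1 = 12.6274%.

12.6274%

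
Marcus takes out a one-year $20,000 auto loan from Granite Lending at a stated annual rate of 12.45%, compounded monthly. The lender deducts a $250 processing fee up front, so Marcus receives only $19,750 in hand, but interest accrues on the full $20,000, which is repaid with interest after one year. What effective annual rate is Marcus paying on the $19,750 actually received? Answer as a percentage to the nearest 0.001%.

14.618%

Amount owed after one year: 20,000 × (1 + 0.1245/12)^12 = 20,000 × 1.131856 = $22,637.12.
Effective rate on net proceeds: 22,637.12 / 19,750 − 1 = 0.146183 = 14.618%.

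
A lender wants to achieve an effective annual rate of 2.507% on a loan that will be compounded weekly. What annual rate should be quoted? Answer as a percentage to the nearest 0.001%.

(1 + r/52)^52 − 1 = 0.02507, so 1 + r/52 = 1.02507^(1/52).
r/52 = 0.000476, so r = 0.024767 = 2.477%.

2.477%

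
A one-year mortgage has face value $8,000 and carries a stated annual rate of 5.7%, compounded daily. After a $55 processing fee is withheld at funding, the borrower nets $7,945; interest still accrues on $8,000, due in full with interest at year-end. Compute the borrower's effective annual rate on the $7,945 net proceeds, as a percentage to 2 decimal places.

Amount owed after one year: 8,000 × (1 + 0.057/365)^365 = 8,000 × 1.058651 = $8,469.21.
Effective rate on net proceeds: 8,469.21 / 7,945 − 1 = 0.065980 = 6.60%.

6.60%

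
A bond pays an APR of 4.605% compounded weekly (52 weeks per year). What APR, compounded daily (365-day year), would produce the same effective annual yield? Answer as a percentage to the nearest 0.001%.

4.603%

EAR = (1 + 0.04605/52)^52 − 1 = 0.047105.
Solve (1 + r/365)^365 = 1.047105: r/365 = 1.047105^(1/365) − 1 = 0.000126, so r = 0.046033 = 4.603%.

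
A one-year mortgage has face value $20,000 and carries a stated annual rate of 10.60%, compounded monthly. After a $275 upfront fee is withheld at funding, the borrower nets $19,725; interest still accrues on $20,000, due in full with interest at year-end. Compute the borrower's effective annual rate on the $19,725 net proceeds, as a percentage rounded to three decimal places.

Amount owed after one year: 20,000 × (1 + 0.1060/12)^12 = 20,000 × 1.111305 = $22,226.09.
Effective rate on net proceeds: 22,226.09 / 19,725 − 1 = 0.126798 = 12.680%.

12.680%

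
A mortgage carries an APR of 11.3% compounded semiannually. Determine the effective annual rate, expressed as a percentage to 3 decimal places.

EAR = (1 + 0.113/2)^2 − 1.
= (1 + 0.056500)^2 − 1 = 1.116192 − 1 = 11.619%.

11.619%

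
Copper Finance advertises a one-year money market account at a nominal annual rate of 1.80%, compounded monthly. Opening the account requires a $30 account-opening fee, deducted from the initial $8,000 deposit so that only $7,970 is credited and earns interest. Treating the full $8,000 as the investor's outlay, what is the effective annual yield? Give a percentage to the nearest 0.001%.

1.433%

Value after one year: 7,970 × (1 + 0.0180/12)^12 = 7,970 × 1.018149 = $8,114.65.
Effective yield on the $8,000 outlay: 8,114.65 / 8,000 − 1 = 0.014331 = 1.433%.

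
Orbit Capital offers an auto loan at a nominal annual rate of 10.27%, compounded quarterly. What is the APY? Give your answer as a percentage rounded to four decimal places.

EAR = (1 + 0.1027/4)^4 − 1.
= (1 + 0.025675)^4 − 1 = 1.106723 − 1 = 10.6723%.

10.6723%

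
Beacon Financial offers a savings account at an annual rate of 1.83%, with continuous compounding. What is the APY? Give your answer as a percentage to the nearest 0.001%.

1.847%

With continuous compounding, EAR = e^0.0183 − 1.
e^0.0183 = 1.018468, so EAR = 0.018468 = 1.847%.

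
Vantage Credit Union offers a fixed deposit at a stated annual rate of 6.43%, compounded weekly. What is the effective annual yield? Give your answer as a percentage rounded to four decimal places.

EAR = (1 + 0.0643/52)^52 − 1.
= (1 + 0.001237)^52 − 1 = 1.066370 − 1 = 6.6370%.

6.6370%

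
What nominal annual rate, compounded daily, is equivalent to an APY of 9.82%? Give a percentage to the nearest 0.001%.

9.368%

(1 + r/365)^365 − 1 = 0.0982, so 1 + r/365 = 1.0982^(1/365).
r/365 = 0.000257, so r = 0.093684 = 9.368%.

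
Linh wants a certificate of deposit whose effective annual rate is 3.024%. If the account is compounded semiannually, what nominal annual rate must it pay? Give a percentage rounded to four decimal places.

(1 + r/2)^2 − 1 = 0.03024, so 1 + r/2 = 1.03024^(1/2).
r/2 = 0.015007, so r = 0.030015 = 3.0015%.

3.0015%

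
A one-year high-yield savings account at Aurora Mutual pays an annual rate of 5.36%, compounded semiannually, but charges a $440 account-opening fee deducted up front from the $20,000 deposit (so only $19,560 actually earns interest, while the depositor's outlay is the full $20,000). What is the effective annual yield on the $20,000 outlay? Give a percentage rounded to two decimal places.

Value after one year: 19,560 × (1 + 0.0536/2)^2 = 19,560 × 1.054318 = $20,622.46.
Effective yield on the $20,000 outlay: 20,622.46 / 20,000 − 1 = 0.031123 = 3.11%.

3.11%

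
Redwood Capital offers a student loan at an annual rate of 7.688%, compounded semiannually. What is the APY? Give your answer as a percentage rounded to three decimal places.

EAR = (1 + 0.07688/2)^2 − 1.
= (1 + 0.038440)^2 − 1 = 1.078358 − 1 = 7.836%.

7.836%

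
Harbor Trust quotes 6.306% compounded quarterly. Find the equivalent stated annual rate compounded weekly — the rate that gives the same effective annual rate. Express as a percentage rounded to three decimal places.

6.261%

EAR = (1 + 0.06306/4)^4 − 1 = 0.064567.
Solve (1 + r/52)^52 = 1.064567: r/52 = 1.064567^(1/52) − 1 = 0.001204, so r = 0.062606 = 6.261%.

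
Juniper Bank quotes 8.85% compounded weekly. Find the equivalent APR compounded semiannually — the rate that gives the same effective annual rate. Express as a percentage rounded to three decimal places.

EAR = (1 + 0.0885/52)^52 − 1 = 0.092452.
Solve (1 + r/2)^2 = 1.092452: r/2 = 1.092452^(1/2) − 1 = 0.045204, so r = 0.090409 = 9.041%.

9.041%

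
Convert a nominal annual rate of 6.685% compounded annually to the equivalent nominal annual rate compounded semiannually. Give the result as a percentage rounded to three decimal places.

Compounded annually, EAR = nominal = 0.066850.
Solve (1 + r/2)^2 = 1.066850: r/2 = 1.066850^(1/2) − 1 = 0.032884, so r = 0.065769 = 6.577%.

6.577%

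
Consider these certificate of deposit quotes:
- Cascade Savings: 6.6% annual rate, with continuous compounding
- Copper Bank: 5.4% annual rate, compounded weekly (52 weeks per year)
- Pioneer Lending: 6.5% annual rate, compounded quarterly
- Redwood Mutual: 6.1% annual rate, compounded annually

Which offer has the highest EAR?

Cascade Savings

Cascade Savings: e^0.066 − 1 = 6.823%
Copper Bank: (1 + 0.054/52)^52 − 1 = 5.546%
Pioneer Lending: (1 + 0.065/4)^4 − 1 = 6.660%
Redwood Mutual: compounded annually, EAR = 6.100%
The highest effective annual rate is Cascade Savings at 6.823%.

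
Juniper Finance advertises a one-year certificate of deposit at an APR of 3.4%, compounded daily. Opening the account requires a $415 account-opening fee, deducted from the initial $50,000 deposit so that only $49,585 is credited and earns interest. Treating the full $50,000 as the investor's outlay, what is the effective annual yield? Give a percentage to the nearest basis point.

2.60%

Value after one year: 49,585 × (1 + 0.034/365)^365 = 49,585 × 1.034583 = $51,299.80.
Effective yield on the $50,000 outlay: 51,299.80 / 50,000 − 1 = 0.025996 = 2.60%.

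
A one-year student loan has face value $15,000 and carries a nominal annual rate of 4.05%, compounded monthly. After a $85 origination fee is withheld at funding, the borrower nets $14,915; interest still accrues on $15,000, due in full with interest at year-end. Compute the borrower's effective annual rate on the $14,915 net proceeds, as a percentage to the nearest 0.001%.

4.719%

Amount owed after one year: 15,000 × (1 + 0.0405/12)^12 = 15,000 × 1.041260 = $15,618.90.
Effective rate on net proceeds: 15,618.90 / 14,915 − 1 = 0.047194 = 4.719%.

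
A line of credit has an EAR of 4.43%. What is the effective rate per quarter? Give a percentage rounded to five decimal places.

1.08956%

The per-quarter rate i satisfies (1 + i)^4 = 1 + 0.0443.
i = 1.0443^(1/4) − 1 = 0.0108956 = 1.08956%.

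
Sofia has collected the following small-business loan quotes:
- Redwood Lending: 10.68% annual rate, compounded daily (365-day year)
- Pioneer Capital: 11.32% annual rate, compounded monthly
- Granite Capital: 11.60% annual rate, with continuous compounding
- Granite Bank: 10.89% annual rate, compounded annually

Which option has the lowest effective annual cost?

Granite Bank

Redwood Lending: (1 + 0.1068/365)^365 − 1 = 11.269%
Pioneer Capital: (1 + 0.1132/12)^12 − 1 = 11.926%
Granite Capital: e^0.1160 − 1 = 12.300%
Granite Bank: compounded annually, EAR = 10.890%
The lowest effective annual rate is Granite Bank at 10.890%.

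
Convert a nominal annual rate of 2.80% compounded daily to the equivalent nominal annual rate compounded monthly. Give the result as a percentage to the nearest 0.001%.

2.803%

EAR = (1 + 0.0280/365)^365 − 1 = 0.028395.
Solve (1 + r/12)^12 = 1.028395: r/12 = 1.028395^(1/12) − 1 = 0.002336, so r = 0.028032 = 2.803%.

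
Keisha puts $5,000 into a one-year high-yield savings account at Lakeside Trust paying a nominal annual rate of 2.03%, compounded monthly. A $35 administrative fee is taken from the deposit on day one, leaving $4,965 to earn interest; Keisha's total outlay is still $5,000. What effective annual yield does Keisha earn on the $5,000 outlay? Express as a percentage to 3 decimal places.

Value after one year: 4,965 × (1 + 0.0203/12)^12 = 4,965 × 1.020490 = $5,066.73.
Effective yield on the $5,000 outlay: 5,066.73 / 5,000 − 1 = 0.013347 = 1.335%.

1.335%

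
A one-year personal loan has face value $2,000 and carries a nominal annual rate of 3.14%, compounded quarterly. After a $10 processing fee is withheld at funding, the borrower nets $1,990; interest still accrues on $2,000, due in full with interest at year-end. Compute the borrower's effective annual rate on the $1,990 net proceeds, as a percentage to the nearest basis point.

Amount owed after one year: 2,000 × (1 + 0.0314/4)^4 = 2,000 × 1.031772 = $2,063.54.
Effective rate on net proceeds: 2,063.54 / 1,990 − 1 = 0.036956 = 3.70%.

3.70%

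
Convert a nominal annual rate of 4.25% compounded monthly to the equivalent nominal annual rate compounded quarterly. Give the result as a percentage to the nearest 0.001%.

EAR = (1 + 0.0425/12)^12 − 1 = 0.043338.
Solve (1 + r/4)^4 = 1.043338: r/4 = 1.043338^(1/4) − 1 = 0.010663, so r = 0.042651 = 4.265%.

4.265%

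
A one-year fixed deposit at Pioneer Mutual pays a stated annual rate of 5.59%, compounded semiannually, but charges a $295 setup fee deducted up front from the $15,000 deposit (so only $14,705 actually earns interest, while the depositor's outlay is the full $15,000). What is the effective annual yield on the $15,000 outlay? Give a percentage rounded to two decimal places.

Value after one year: 14,705 × (1 + 0.0559/2)^2 = 14,705 × 1.056681 = $15,538.50.
Effective yield on the $15,000 outlay: 15,538.50 / 15,000 − 1 = 0.035900 = 3.59%.

3.59%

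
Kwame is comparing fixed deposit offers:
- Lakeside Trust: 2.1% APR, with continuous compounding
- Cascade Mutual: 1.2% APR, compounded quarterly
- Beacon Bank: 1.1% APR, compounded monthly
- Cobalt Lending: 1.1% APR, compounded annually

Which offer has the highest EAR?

Lakeside Trust: e^0.021 − 1 = 2.122%
Cascade Mutual: (1 + 0.012/4)^4 − 1 = 1.205%
Beacon Bank: (1 + 0.011/12)^12 − 1 = 1.106%
Cobalt Lending: compounded annually, EAR = 1.100%
The highest effective annual rate is Lakeside Trust at 2.122%.

Lakeside Trust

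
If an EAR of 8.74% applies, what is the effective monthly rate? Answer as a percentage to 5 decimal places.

0.70069%

The per-month rate i satisfies (1 + i)^12 = 1 + 0.0874.
i = 1.0874^(1/12) − 1 = 0.0070069 = 0.70069%.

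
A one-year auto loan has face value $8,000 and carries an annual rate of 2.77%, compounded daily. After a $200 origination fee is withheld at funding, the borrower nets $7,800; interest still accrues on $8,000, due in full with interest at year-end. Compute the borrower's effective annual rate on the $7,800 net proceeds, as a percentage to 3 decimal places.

Amount owed after one year: 8,000 × (1 + 0.0277/365)^365 = 8,000 × 1.028086 = $8,224.69.
Effective rate on net proceeds: 8,224.69 / 7,800 − 1 = 0.054447 = 5.445%.

5.445%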